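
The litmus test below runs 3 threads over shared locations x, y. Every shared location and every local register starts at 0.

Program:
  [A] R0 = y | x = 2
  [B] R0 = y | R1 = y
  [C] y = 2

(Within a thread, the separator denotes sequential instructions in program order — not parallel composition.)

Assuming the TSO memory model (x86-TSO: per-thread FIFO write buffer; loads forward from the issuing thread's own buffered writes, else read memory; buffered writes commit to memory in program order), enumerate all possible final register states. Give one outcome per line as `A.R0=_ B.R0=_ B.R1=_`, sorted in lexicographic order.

outcome vector order: (A.R0,B.R0,B.R1)
|TSO outcomes| = 6

A.R0=0 B.R0=0 B.R1=0
A.R0=0 B.R0=0 B.R1=2
A.R0=0 B.R0=2 B.R1=2
A.R0=2 B.R0=0 B.R1=0
A.R0=2 B.R0=0 B.R1=2
A.R0=2 B.R0=2 B.R1=2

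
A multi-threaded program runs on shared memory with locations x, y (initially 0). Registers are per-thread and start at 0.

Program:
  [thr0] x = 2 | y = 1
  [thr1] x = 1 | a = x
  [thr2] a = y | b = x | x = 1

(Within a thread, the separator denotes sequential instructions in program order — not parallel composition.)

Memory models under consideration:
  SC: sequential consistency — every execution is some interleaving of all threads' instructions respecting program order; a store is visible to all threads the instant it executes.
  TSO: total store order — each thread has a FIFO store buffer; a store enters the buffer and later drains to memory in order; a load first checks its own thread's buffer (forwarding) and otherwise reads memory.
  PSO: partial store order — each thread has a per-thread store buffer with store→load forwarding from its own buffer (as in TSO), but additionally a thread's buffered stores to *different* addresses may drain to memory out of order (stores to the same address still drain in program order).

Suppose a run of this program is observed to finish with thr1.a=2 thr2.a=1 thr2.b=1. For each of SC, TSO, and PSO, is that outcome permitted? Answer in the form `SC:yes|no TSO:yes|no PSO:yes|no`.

SC:no TSO:no PSO:yes

outcome vector order: (thr1.a,thr2.a,thr2.b)
under SC → (1,0,0), (1,0,1), (1,0,2), (1,1,1), (1,1,2), (2,0,0), (2,0,1), (2,0,2), (2,1,2)
under TSO → (1,0,0), (1,0,1), (1,0,2), (1,1,1), (1,1,2), (2,0,0), (2,0,1), (2,0,2), (2,1,2)
under PSO → (1,0,0), (1,0,1), (1,0,2), (1,1,0), (1,1,1), (1,1,2), (2,0,0), (2,0,1), (2,0,2), (2,1,0), (2,1,1), (2,1,2)
target (2,1,1) ∈ {PSO}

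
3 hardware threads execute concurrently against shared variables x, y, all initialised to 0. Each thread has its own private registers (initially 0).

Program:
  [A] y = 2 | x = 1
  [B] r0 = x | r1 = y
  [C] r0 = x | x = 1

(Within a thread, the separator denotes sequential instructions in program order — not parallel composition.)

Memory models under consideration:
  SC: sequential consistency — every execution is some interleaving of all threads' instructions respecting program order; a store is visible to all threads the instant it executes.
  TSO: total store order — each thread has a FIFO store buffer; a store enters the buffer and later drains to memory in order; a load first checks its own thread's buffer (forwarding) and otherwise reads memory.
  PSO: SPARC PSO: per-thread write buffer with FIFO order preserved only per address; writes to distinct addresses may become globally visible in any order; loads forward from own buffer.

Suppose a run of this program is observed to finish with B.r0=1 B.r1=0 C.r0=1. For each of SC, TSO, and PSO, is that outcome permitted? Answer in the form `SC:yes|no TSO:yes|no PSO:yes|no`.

outcome vector order: (B.r0,B.r1,C.r0)
SC: 7 outcomes — {000; 001; 020; 021; 100; 120; 121}
TSO: 7 outcomes — {000; 001; 020; 021; 100; 120; 121}
PSO: 8 outcomes — {000; 001; 020; 021; 100; 101; 120; 121}
target 101 ∈ {PSO}

SC:no TSO:no PSO:yes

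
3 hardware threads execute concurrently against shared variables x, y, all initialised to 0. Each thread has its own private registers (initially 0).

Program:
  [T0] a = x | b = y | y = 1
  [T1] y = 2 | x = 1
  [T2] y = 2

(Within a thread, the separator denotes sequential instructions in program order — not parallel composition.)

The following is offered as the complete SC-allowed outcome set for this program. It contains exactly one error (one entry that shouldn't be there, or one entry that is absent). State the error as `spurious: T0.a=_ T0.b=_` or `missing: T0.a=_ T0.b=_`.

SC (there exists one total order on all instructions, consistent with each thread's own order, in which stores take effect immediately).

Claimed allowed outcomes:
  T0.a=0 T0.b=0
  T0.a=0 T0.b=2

missing: T0.a=1 T0.b=2

outcome vector order: (T0.a,T0.b)
under SC → 0/0 0/2 1/2
SC∖claimed = {1/2}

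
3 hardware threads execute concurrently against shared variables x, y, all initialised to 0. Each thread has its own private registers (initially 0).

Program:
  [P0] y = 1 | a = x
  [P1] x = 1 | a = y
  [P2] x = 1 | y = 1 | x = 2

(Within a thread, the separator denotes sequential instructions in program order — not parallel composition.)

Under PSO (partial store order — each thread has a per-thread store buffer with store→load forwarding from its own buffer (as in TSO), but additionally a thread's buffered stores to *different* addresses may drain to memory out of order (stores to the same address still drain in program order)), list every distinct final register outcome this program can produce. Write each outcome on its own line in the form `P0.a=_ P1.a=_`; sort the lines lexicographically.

P0.a=0 P1.a=0
P0.a=0 P1.a=1
P0.a=1 P1.a=0
P0.a=1 P1.a=1
P0.a=2 P1.a=0
P0.a=2 P1.a=1

outcome vector order: (P0.a,P1.a)
|PSO outcomes| = 6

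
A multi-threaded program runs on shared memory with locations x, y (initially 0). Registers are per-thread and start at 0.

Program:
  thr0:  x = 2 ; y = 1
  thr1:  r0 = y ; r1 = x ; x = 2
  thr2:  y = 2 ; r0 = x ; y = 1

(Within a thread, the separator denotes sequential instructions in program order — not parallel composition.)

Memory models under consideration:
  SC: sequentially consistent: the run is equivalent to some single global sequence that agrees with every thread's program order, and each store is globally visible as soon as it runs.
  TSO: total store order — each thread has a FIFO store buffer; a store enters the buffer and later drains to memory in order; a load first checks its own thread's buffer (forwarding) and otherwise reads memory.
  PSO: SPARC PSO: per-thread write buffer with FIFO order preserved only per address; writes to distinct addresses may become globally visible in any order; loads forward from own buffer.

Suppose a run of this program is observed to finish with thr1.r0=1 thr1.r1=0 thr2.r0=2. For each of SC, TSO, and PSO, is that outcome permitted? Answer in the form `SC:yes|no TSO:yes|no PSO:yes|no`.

outcome vector order: (thr1.r0,thr1.r1,thr2.r0)
under SC → (0,0,0), (0,0,2), (0,2,0), (0,2,2), (1,0,0), (1,2,0), (1,2,2), (2,0,0), (2,0,2), (2,2,0), (2,2,2)
under TSO → (0,0,0), (0,0,2), (0,2,0), (0,2,2), (1,0,0), (1,2,0), (1,2,2), (2,0,0), (2,0,2), (2,2,0), (2,2,2)
under PSO → (0,0,0), (0,0,2), (0,2,0), (0,2,2), (1,0,0), (1,0,2), (1,2,0), (1,2,2), (2,0,0), (2,0,2), (2,2,0), (2,2,2)
target (1,0,2) ∈ {PSO}

SC:no TSO:no PSO:yes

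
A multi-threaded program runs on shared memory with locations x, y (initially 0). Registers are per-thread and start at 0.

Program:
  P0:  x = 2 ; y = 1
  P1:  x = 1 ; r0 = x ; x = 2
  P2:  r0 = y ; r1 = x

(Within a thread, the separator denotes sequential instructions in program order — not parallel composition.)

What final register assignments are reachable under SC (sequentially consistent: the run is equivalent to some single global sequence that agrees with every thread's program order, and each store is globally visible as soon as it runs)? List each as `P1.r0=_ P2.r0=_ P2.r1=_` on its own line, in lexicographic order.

outcome vector order: (P1.r0,P2.r0,P2.r1)
|SC outcomes| = 9

P1.r0=1 P2.r0=0 P2.r1=0
P1.r0=1 P2.r0=0 P2.r1=1
P1.r0=1 P2.r0=0 P2.r1=2
P1.r0=1 P2.r0=1 P2.r1=1
P1.r0=1 P2.r0=1 P2.r1=2
P1.r0=2 P2.r0=0 P2.r1=0
P1.r0=2 P2.r0=0 P2.r1=1
P1.r0=2 P2.r0=0 P2.r1=2
P1.r0=2 P2.r0=1 P2.r1=2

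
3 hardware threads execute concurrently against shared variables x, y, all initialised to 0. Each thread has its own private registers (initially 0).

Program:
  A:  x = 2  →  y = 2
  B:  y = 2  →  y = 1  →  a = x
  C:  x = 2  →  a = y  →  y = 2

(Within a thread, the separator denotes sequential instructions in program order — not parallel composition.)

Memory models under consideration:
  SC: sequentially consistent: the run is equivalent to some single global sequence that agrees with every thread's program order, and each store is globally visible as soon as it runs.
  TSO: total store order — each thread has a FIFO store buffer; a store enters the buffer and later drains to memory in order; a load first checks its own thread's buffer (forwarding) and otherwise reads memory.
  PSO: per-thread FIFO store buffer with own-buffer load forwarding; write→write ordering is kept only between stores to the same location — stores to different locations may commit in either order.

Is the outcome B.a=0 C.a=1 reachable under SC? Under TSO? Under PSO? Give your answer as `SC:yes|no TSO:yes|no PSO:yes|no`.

SC:yes TSO:yes PSO:yes

outcome vector order: (B.a,C.a)
under SC → 01; 02; 20; 21; 22
under TSO → 00; 01; 02; 20; 21; 22
under PSO → 00; 01; 02; 20; 21; 22
target 01 ∈ {SC,TSO,PSO}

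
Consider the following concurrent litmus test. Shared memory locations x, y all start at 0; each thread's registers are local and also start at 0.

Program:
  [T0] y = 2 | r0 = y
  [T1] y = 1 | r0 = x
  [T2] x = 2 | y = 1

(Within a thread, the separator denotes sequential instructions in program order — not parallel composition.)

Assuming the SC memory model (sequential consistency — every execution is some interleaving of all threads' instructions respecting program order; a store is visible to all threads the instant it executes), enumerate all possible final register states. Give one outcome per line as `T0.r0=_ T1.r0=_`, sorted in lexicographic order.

T0.r0=1 T1.r0=0
T0.r0=1 T1.r0=2
T0.r0=2 T1.r0=0
T0.r0=2 T1.r0=2

outcome vector order: (T0.r0,T1.r0)
|SC outcomes| = 4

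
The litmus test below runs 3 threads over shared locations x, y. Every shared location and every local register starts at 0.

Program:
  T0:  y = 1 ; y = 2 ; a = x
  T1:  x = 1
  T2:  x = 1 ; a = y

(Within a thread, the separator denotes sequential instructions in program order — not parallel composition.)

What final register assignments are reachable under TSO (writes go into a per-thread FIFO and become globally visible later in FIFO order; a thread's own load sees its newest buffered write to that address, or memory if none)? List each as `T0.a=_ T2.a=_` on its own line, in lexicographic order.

T0.a=0 T2.a=0
T0.a=0 T2.a=1
T0.a=0 T2.a=2
T0.a=1 T2.a=0
T0.a=1 T2.a=1
T0.a=1 T2.a=2

outcome vector order: (T0.a,T2.a)
|TSO outcomes| = 6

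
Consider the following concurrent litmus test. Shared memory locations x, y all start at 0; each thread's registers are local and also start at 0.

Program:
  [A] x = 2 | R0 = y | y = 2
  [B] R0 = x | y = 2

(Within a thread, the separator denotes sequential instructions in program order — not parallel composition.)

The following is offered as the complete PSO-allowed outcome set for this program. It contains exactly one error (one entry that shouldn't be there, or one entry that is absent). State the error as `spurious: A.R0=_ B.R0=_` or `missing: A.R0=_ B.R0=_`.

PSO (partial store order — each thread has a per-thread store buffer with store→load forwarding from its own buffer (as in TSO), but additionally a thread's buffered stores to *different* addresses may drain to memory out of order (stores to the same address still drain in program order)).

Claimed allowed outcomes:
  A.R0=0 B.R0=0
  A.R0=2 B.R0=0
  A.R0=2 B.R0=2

outcome vector order: (A.R0,B.R0)
[PSO] allowed = {(0,0); (0,2); (2,0); (2,2)}
PSO∖claimed = {(0,2)}

missing: A.R0=0 B.R0=2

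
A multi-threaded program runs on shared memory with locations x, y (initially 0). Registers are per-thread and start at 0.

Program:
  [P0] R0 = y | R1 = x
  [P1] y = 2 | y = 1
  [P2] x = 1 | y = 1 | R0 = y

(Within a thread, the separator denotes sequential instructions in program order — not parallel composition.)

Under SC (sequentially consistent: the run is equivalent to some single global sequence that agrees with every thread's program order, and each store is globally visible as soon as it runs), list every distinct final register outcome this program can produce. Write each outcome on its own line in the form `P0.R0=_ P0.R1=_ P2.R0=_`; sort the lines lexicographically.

P0.R0=0 P0.R1=0 P2.R0=1
P0.R0=0 P0.R1=0 P2.R0=2
P0.R0=0 P0.R1=1 P2.R0=1
P0.R0=0 P0.R1=1 P2.R0=2
P0.R0=1 P0.R1=0 P2.R0=1
P0.R0=1 P0.R1=1 P2.R0=1
P0.R0=1 P0.R1=1 P2.R0=2
P0.R0=2 P0.R1=0 P2.R0=1
P0.R0=2 P0.R1=1 P2.R0=1
P0.R0=2 P0.R1=1 P2.R0=2

outcome vector order: (P0.R0,P0.R1,P2.R0)
|SC outcomes| = 10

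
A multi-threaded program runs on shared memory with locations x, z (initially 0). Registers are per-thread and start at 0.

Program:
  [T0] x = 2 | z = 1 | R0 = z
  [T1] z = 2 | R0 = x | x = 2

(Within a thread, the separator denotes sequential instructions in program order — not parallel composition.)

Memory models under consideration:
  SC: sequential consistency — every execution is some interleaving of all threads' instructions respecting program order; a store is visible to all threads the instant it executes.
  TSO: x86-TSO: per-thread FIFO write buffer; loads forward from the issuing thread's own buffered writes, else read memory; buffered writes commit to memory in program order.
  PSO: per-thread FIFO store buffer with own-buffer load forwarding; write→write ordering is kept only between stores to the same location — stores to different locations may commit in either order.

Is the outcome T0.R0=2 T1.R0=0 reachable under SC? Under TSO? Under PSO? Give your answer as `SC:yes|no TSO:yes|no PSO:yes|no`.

outcome vector order: (T0.R0,T1.R0)
SC: 3 outcomes — {1/0; 1/2; 2/2}
TSO: 4 outcomes — {1/0; 1/2; 2/0; 2/2}
PSO: 4 outcomes — {1/0; 1/2; 2/0; 2/2}
target 2/0 ∈ {TSO,PSO}

SC:no TSO:yes PSO:yes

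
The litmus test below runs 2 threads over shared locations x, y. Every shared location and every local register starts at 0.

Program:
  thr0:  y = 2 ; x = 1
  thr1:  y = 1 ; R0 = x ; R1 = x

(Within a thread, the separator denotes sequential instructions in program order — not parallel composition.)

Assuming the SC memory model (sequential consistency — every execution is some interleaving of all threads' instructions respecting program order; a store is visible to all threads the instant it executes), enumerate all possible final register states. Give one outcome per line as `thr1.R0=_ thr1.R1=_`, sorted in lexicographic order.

outcome vector order: (thr1.R0,thr1.R1)
|SC outcomes| = 3

thr1.R0=0 thr1.R1=0
thr1.R0=0 thr1.R1=1
thr1.R0=1 thr1.R1=1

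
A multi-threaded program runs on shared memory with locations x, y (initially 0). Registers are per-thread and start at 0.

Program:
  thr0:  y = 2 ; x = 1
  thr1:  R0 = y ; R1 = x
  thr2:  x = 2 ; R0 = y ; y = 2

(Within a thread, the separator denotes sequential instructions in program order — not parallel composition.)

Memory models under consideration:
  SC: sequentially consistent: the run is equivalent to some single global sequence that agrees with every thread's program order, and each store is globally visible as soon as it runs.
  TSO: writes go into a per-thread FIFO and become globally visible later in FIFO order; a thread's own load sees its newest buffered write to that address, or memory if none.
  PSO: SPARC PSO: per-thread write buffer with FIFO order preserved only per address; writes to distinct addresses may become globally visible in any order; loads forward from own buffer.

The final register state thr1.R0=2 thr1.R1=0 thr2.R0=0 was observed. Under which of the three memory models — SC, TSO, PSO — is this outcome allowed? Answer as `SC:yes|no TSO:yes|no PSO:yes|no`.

SC:no TSO:yes PSO:yes

outcome vector order: (thr1.R0,thr1.R1,thr2.R0)
under SC → 0/0/0; 0/0/2; 0/1/0; 0/1/2; 0/2/0; 0/2/2; 2/0/2; 2/1/0; 2/1/2; 2/2/0; 2/2/2
under TSO → 0/0/0; 0/0/2; 0/1/0; 0/1/2; 0/2/0; 0/2/2; 2/0/0; 2/0/2; 2/1/0; 2/1/2; 2/2/0; 2/2/2
under PSO → 0/0/0; 0/0/2; 0/1/0; 0/1/2; 0/2/0; 0/2/2; 2/0/0; 2/0/2; 2/1/0; 2/1/2; 2/2/0; 2/2/2
target 2/0/0 ∈ {TSO,PSO}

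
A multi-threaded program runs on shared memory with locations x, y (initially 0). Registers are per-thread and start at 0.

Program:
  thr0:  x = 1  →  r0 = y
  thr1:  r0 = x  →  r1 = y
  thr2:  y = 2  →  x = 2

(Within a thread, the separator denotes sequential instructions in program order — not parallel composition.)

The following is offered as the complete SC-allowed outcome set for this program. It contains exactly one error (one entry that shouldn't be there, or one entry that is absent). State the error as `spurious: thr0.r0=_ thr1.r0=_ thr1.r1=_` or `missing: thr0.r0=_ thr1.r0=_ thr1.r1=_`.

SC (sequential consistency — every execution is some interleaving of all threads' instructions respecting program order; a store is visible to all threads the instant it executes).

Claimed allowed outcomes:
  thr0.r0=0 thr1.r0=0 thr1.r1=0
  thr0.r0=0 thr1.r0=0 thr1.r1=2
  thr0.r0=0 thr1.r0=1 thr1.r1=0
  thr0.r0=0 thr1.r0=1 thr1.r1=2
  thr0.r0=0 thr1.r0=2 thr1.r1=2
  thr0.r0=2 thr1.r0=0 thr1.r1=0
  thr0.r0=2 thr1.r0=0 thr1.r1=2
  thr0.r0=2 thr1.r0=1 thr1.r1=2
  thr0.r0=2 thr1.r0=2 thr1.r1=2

outcome vector order: (thr0.r0,thr1.r0,thr1.r1)
under SC → 0/0/0 0/0/2 0/1/0 0/1/2 0/2/2 2/0/0 2/0/2 2/1/0 2/1/2 2/2/2
SC∖claimed = {2/1/0}

missing: thr0.r0=2 thr1.r0=1 thr1.r1=0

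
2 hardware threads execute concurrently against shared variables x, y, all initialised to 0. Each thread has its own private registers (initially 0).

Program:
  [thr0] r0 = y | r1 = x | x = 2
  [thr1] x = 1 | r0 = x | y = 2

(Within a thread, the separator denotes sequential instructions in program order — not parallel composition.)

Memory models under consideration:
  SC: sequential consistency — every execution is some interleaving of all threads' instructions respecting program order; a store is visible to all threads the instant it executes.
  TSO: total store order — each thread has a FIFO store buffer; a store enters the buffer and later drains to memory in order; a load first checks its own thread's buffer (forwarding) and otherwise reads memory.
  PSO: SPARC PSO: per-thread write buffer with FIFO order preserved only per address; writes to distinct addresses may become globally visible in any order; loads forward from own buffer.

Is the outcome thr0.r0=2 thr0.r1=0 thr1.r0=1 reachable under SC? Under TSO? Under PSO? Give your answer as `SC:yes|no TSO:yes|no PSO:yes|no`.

outcome vector order: (thr0.r0,thr0.r1,thr1.r0)
SC: 5 outcomes — {0/0/1, 0/0/2, 0/1/1, 0/1/2, 2/1/1}
TSO: 5 outcomes — {0/0/1, 0/0/2, 0/1/1, 0/1/2, 2/1/1}
PSO: 6 outcomes — {0/0/1, 0/0/2, 0/1/1, 0/1/2, 2/0/1, 2/1/1}
target 2/0/1 ∈ {PSO}

SC:no TSO:no PSO:yes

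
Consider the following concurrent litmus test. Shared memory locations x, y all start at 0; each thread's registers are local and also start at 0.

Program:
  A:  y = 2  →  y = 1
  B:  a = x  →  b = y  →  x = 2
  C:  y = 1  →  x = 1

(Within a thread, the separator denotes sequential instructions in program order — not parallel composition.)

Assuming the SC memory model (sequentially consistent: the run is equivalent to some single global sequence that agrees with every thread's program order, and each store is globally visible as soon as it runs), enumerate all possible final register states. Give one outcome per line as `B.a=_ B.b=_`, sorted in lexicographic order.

B.a=0 B.b=0
B.a=0 B.b=1
B.a=0 B.b=2
B.a=1 B.b=1
B.a=1 B.b=2

outcome vector order: (B.a,B.b)
|SC outcomes| = 5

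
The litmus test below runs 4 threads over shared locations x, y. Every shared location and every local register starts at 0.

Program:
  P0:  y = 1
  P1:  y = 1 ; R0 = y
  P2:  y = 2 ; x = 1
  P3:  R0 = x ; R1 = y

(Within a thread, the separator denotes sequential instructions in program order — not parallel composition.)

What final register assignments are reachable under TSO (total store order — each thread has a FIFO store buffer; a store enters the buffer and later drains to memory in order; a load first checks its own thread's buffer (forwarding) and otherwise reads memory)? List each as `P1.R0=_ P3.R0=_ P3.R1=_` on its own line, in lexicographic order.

outcome vector order: (P1.R0,P3.R0,P3.R1)
|TSO outcomes| = 10

P1.R0=1 P3.R0=0 P3.R1=0
P1.R0=1 P3.R0=0 P3.R1=1
P1.R0=1 P3.R0=0 P3.R1=2
P1.R0=1 P3.R0=1 P3.R1=1
P1.R0=1 P3.R0=1 P3.R1=2
P1.R0=2 P3.R0=0 P3.R1=0
P1.R0=2 P3.R0=0 P3.R1=1
P1.R0=2 P3.R0=0 P3.R1=2
P1.R0=2 P3.R0=1 P3.R1=1
P1.R0=2 P3.R0=1 P3.R1=2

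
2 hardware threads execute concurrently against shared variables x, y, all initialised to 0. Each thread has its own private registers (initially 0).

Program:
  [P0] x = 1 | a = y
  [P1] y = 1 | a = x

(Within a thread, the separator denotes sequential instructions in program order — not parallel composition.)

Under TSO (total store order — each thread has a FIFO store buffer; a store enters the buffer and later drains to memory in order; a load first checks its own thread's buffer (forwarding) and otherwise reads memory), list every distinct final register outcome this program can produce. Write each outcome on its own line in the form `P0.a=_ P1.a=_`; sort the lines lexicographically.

outcome vector order: (P0.a,P1.a)
|TSO outcomes| = 4

P0.a=0 P1.a=0
P0.a=0 P1.a=1
P0.a=1 P1.a=0
P0.a=1 P1.a=1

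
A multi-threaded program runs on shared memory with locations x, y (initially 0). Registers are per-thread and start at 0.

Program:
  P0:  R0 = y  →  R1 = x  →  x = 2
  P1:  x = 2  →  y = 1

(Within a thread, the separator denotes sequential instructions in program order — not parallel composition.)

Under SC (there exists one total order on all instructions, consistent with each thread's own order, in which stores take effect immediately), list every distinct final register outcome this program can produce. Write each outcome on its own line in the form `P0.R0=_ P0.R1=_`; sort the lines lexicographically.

outcome vector order: (P0.R0,P0.R1)
|SC outcomes| = 3

P0.R0=0 P0.R1=0
P0.R0=0 P0.R1=2
P0.R0=1 P0.R1=2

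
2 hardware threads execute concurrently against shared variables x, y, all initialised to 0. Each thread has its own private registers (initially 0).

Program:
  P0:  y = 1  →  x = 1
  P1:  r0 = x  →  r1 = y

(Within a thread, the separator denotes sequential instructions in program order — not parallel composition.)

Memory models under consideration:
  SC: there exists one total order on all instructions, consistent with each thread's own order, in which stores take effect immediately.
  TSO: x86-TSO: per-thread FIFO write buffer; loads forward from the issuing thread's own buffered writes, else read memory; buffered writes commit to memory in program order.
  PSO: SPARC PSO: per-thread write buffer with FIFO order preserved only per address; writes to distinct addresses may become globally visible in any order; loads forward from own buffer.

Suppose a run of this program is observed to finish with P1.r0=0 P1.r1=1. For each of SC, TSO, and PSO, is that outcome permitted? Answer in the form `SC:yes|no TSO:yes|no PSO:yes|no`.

outcome vector order: (P1.r0,P1.r1)
SC (3): 0/0; 0/1; 1/1
TSO (3): 0/0; 0/1; 1/1
PSO (4): 0/0; 0/1; 1/0; 1/1
target 0/1 ∈ {SC,TSO,PSO}

SC:yes TSO:yes PSO:yes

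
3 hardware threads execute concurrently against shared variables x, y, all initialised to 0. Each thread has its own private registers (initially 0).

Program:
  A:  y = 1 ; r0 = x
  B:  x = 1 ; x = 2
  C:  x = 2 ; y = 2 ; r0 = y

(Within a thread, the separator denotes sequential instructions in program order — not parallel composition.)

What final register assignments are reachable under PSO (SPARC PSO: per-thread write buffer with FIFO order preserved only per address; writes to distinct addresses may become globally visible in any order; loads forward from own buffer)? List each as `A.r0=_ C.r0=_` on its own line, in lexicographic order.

outcome vector order: (A.r0,C.r0)
|PSO outcomes| = 6

A.r0=0 C.r0=1
A.r0=0 C.r0=2
A.r0=1 C.r0=1
A.r0=1 C.r0=2
A.r0=2 C.r0=1
A.r0=2 C.r0=2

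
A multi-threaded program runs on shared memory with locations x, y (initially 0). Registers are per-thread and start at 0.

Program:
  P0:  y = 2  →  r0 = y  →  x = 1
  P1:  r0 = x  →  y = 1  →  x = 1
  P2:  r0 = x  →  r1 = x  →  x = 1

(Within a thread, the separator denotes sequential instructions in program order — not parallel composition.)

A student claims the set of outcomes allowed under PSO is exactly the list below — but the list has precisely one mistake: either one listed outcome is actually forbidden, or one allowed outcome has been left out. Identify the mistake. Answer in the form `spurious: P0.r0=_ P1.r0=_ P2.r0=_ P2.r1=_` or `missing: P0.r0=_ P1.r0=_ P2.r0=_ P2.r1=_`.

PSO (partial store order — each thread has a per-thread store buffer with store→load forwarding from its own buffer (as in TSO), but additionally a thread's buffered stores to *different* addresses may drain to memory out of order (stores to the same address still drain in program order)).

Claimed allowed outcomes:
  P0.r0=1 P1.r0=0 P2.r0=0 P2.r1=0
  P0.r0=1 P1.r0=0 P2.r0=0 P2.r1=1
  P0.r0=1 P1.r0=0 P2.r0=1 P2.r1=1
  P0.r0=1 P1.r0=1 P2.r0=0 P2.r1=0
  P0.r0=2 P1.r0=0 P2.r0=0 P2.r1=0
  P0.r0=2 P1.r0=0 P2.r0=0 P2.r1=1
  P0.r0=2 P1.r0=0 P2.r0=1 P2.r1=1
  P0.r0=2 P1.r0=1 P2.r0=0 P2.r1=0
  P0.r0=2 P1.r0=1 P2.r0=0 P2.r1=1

missing: P0.r0=2 P1.r0=1 P2.r0=1 P2.r1=1

outcome vector order: (P0.r0,P1.r0,P2.r0,P2.r1)
under PSO → 1000, 1001, 1011, 1100, 2000, 2001, 2011, 2100, 2101, 2111
PSO∖claimed = {2111}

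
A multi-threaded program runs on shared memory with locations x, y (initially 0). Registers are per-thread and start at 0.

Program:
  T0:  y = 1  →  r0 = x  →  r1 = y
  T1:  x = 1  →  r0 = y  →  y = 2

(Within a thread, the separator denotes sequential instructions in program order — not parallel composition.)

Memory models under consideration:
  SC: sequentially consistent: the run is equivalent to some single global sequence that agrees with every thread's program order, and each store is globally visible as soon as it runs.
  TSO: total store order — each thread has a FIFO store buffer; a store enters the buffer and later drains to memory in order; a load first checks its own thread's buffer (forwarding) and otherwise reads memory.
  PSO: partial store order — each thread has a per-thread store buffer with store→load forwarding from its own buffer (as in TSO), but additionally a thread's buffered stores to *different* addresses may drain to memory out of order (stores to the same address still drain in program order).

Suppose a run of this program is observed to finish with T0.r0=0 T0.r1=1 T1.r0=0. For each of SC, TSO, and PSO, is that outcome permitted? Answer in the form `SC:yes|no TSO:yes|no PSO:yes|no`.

SC:no TSO:yes PSO:yes

outcome vector order: (T0.r0,T0.r1,T1.r0)
SC: 6 outcomes — {<0 1 1>, <0 2 1>, <1 1 0>, <1 1 1>, <1 2 0>, <1 2 1>}
TSO: 8 outcomes — {<0 1 0>, <0 1 1>, <0 2 0>, <0 2 1>, <1 1 0>, <1 1 1>, <1 2 0>, <1 2 1>}
PSO: 8 outcomes — {<0 1 0>, <0 1 1>, <0 2 0>, <0 2 1>, <1 1 0>, <1 1 1>, <1 2 0>, <1 2 1>}
target <0 1 0> ∈ {TSO,PSO}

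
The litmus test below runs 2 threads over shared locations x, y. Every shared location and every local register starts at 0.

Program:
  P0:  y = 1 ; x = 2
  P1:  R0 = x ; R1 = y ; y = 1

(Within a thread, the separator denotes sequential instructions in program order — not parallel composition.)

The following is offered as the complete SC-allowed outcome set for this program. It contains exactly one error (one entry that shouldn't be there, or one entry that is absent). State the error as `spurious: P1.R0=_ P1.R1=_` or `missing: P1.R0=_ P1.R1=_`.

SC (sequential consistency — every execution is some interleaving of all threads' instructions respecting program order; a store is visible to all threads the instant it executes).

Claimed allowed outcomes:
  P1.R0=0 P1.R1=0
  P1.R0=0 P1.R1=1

outcome vector order: (P1.R0,P1.R1)
SC (3): 0/0, 0/1, 2/1
SC∖claimed = {2/1}

missing: P1.R0=2 P1.R1=1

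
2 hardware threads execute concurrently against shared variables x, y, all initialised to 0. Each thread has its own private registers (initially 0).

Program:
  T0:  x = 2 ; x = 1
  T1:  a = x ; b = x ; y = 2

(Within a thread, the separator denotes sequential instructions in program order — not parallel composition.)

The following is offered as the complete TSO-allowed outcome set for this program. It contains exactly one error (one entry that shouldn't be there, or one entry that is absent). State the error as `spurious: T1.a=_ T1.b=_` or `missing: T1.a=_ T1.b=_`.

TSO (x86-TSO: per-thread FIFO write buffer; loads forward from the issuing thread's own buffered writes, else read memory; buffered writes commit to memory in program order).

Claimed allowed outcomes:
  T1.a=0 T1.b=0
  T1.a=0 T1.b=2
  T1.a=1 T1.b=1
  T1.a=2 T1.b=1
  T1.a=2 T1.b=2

outcome vector order: (T1.a,T1.b)
TSO: 6 outcomes — {0/0; 0/1; 0/2; 1/1; 2/1; 2/2}
TSO∖claimed = {0/1}

missing: T1.a=0 T1.b=1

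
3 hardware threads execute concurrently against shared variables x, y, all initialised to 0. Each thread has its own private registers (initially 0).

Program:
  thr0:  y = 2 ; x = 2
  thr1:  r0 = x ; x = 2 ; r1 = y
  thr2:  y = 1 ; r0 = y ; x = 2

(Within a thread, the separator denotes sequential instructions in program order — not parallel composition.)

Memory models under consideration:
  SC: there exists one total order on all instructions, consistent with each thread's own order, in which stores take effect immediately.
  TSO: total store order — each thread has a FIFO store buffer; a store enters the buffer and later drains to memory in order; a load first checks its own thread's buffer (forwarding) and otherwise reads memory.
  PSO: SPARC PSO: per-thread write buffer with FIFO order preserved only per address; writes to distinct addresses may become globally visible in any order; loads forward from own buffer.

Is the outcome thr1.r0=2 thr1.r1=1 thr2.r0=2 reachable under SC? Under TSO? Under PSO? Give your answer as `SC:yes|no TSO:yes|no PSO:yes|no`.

SC:no TSO:no PSO:yes

outcome vector order: (thr1.r0,thr1.r1,thr2.r0)
SC (9): 001; 002; 011; 012; 021; 022; 211; 221; 222
TSO (9): 001; 002; 011; 012; 021; 022; 211; 221; 222
PSO (12): 001; 002; 011; 012; 021; 022; 201; 202; 211; 212; 221; 222
target 212 ∈ {PSO}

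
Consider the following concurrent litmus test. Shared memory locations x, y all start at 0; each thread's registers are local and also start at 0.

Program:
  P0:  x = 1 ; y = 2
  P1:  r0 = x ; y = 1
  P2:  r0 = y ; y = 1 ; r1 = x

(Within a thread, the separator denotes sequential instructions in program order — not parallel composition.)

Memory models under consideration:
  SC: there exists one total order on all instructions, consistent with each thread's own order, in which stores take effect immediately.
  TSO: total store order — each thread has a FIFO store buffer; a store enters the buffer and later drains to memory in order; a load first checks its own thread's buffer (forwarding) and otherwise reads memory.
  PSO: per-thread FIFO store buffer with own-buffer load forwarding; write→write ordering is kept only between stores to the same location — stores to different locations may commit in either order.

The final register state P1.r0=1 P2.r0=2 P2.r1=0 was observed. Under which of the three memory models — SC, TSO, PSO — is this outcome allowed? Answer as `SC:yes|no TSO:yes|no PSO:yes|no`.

SC:no TSO:no PSO:yes

outcome vector order: (P1.r0,P2.r0,P2.r1)
[SC] allowed = {000, 001, 010, 011, 021, 100, 101, 111, 121}
[TSO] allowed = {000, 001, 010, 011, 021, 100, 101, 111, 121}
[PSO] allowed = {000, 001, 010, 011, 020, 021, 100, 101, 111, 120, 121}
target 120 ∈ {PSO}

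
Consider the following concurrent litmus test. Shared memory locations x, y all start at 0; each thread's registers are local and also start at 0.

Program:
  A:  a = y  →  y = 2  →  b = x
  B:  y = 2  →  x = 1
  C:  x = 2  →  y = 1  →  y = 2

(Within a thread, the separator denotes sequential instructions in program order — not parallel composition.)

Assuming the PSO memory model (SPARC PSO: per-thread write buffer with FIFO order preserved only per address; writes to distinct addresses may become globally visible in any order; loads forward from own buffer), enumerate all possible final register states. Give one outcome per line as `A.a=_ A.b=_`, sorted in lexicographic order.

outcome vector order: (A.a,A.b)
|PSO outcomes| = 9

A.a=0 A.b=0
A.a=0 A.b=1
A.a=0 A.b=2
A.a=1 A.b=0
A.a=1 A.b=1
A.a=1 A.b=2
A.a=2 A.b=0
A.a=2 A.b=1
A.a=2 A.b=2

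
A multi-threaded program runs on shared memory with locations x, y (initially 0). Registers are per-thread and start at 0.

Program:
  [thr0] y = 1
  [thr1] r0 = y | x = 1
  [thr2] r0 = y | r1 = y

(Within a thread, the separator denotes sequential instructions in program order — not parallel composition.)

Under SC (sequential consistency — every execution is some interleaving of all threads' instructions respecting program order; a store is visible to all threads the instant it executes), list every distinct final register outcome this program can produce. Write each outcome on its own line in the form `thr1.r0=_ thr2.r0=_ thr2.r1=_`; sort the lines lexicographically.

thr1.r0=0 thr2.r0=0 thr2.r1=0
thr1.r0=0 thr2.r0=0 thr2.r1=1
thr1.r0=0 thr2.r0=1 thr2.r1=1
thr1.r0=1 thr2.r0=0 thr2.r1=0
thr1.r0=1 thr2.r0=0 thr2.r1=1
thr1.r0=1 thr2.r0=1 thr2.r1=1

outcome vector order: (thr1.r0,thr2.r0,thr2.r1)
|SC outcomes| = 6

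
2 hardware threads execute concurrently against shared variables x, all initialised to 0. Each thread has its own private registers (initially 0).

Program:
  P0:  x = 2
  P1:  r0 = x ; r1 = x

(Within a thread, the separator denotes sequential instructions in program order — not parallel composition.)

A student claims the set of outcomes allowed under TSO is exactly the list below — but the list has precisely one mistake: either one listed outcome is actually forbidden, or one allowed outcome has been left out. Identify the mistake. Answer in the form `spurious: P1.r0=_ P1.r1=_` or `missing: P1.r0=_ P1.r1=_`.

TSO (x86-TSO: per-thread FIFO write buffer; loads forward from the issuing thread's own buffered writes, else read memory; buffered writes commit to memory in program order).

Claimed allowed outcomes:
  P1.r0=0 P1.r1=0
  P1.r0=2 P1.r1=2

outcome vector order: (P1.r0,P1.r1)
[TSO] allowed = {00, 02, 22}
TSO∖claimed = {02}

missing: P1.r0=0 P1.r1=2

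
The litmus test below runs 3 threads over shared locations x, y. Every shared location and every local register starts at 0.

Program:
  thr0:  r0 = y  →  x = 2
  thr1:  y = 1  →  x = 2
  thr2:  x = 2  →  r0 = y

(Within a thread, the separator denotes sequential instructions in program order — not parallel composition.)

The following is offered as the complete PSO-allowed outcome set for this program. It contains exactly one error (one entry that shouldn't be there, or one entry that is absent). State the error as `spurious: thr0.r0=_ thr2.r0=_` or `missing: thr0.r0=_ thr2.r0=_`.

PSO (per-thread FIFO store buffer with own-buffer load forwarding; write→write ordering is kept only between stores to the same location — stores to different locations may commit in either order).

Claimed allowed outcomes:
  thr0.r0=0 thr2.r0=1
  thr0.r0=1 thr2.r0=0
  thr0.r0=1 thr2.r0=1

missing: thr0.r0=0 thr2.r0=0

outcome vector order: (thr0.r0,thr2.r0)
PSO (4): 0/0; 0/1; 1/0; 1/1
PSO∖claimed = {0/0}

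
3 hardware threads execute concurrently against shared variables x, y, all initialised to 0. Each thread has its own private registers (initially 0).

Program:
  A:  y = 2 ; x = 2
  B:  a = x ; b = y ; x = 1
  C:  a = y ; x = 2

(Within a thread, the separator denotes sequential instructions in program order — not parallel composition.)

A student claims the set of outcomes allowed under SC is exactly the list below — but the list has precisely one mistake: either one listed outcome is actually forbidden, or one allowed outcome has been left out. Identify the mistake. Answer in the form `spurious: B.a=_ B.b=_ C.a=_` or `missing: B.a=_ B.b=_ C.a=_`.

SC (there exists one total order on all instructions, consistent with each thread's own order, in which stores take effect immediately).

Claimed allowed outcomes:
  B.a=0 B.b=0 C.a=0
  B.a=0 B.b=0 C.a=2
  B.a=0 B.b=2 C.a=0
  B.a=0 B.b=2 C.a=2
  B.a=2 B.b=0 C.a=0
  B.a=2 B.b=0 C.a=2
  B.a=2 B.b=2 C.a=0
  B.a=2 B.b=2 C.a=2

outcome vector order: (B.a,B.b,C.a)
SC (7): 0/0/0; 0/0/2; 0/2/0; 0/2/2; 2/0/0; 2/2/0; 2/2/2
claimed∖SC = {2/0/2}

spurious: B.a=2 B.b=0 C.a=2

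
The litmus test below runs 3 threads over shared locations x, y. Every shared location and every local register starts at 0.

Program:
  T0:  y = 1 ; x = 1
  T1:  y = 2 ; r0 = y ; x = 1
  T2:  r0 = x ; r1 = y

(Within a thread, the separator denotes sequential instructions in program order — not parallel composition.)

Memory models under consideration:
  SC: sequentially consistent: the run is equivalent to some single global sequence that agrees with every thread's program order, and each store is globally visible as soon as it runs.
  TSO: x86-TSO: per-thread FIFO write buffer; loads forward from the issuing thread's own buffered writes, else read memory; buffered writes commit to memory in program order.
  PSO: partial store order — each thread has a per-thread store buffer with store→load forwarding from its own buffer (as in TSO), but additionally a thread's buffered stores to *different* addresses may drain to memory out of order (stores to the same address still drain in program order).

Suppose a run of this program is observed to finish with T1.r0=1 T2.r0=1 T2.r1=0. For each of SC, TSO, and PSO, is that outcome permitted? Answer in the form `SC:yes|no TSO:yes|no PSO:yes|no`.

outcome vector order: (T1.r0,T2.r0,T2.r1)
SC: 9 outcomes — {<1 0 0>; <1 0 1>; <1 0 2>; <1 1 1>; <2 0 0>; <2 0 1>; <2 0 2>; <2 1 1>; <2 1 2>}
TSO: 9 outcomes — {<1 0 0>; <1 0 1>; <1 0 2>; <1 1 1>; <2 0 0>; <2 0 1>; <2 0 2>; <2 1 1>; <2 1 2>}
PSO: 12 outcomes — {<1 0 0>; <1 0 1>; <1 0 2>; <1 1 0>; <1 1 1>; <1 1 2>; <2 0 0>; <2 0 1>; <2 0 2>; <2 1 0>; <2 1 1>; <2 1 2>}
target <1 1 0> ∈ {PSO}

SC:no TSO:no PSO:yes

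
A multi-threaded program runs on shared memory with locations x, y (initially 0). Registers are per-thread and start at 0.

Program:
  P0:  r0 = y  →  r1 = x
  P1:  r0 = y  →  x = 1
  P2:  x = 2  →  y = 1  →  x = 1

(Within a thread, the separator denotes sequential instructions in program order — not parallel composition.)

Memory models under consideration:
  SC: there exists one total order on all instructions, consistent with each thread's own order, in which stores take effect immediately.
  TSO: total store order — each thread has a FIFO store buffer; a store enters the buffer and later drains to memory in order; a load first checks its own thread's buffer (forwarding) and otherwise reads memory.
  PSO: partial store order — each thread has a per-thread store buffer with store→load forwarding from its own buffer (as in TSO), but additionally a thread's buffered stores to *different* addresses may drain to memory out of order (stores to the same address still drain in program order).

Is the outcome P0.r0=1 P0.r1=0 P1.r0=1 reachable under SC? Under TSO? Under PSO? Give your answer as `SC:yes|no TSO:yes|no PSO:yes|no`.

SC:no TSO:no PSO:yes

outcome vector order: (P0.r0,P0.r1,P1.r0)
SC: 10 outcomes — {0/0/0, 0/0/1, 0/1/0, 0/1/1, 0/2/0, 0/2/1, 1/1/0, 1/1/1, 1/2/0, 1/2/1}
TSO: 10 outcomes — {0/0/0, 0/0/1, 0/1/0, 0/1/1, 0/2/0, 0/2/1, 1/1/0, 1/1/1, 1/2/0, 1/2/1}
PSO: 12 outcomes — {0/0/0, 0/0/1, 0/1/0, 0/1/1, 0/2/0, 0/2/1, 1/0/0, 1/0/1, 1/1/0, 1/1/1, 1/2/0, 1/2/1}
target 1/0/1 ∈ {PSO}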